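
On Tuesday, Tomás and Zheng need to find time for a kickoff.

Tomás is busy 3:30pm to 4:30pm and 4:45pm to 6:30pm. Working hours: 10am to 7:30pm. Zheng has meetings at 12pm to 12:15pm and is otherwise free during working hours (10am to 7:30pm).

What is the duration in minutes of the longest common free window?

Tomás free within 10:00–19:30: 10:00–15:30, 16:30–16:45, 18:30–19:30.
Zheng free within 10:00–19:30: 10:00–12:00, 12:15–19:30.
Tomás ∩ Zheng: 10:00–12:00, 12:15–15:30, 16:30–16:45, 18:30–19:30.
Common window lengths: 120, 195, 15, 60 min; longest is 195.

195 minutes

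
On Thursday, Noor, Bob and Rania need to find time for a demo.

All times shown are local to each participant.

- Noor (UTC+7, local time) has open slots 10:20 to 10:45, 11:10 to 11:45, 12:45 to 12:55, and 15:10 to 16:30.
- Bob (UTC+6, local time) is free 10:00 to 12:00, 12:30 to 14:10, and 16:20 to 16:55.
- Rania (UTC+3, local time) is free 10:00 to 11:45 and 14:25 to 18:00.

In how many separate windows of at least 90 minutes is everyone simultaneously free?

0

Noor → UTC: 03:20–03:45, 04:10–04:45, 05:45–05:55, 08:10–09:30.
Bob → UTC: 04:00–06:00, 06:30–08:10, 10:20–10:55.
Rania → UTC: 07:00–08:45, 11:25–15:00.
Noor ∩ Bob: 04:10–04:45, 05:45–05:55.
Noor ∩ Bob ∩ Rania: (none).
Windows ≥ 90 min: (none).
That's 0 windows.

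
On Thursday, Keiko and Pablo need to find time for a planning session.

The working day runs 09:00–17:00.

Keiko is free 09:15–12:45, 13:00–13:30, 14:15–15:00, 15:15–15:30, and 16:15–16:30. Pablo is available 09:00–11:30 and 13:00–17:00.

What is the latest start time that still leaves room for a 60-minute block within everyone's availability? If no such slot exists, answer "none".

Keiko ∩ Pablo: 09:15–11:30, 13:00–13:30, 14:15–15:00, 15:15–15:30, 16:15–16:30.
Windows ≥ 60 min: 09:15–11:30.
Latest start in the last window 09:15–11:30 is 11:30 − 60 min = 10:30.

10:30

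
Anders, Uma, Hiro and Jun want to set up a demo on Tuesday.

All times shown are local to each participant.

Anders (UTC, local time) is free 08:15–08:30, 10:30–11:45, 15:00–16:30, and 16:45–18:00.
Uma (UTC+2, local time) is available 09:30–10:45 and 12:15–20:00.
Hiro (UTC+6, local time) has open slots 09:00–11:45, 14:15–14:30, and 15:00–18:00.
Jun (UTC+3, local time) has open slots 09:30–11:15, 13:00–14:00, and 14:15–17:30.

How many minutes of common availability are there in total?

60 minutes

Anders → UTC: 08:15–08:30, 10:30–11:45, 15:00–16:30, 16:45–18:00.
Uma → UTC: 07:30–08:45, 10:15–18:00.
Hiro → UTC: 03:00–05:45, 08:15–08:30, 09:00–12:00.
Jun → UTC: 06:30–08:15, 10:00–11:00, 11:15–14:30.
Anders ∩ Uma: 08:15–08:30, 10:30–11:45, 15:00–16:30, 16:45–18:00.
Anders ∩ Uma ∩ Hiro: 08:15–08:30, 10:30–11:45.
Anders ∩ Uma ∩ Hiro ∩ Jun: 10:30–11:00, 11:15–11:45.
Total common minutes: 30 + 30 = 60.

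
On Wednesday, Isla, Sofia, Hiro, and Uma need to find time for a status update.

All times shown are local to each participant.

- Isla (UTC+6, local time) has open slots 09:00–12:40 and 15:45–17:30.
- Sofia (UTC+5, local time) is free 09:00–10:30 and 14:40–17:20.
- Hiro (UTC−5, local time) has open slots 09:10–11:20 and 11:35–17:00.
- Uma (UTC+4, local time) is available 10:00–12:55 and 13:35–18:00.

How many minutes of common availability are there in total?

0 minutes

Isla → UTC: 03:00–06:40, 09:45–11:30.
Sofia → UTC: 04:00–05:30, 09:40–12:20.
Hiro → UTC: 14:10–16:20, 16:35–22:00.
Uma → UTC: 06:00–08:55, 09:35–14:00.
Isla ∩ Sofia: 04:00–05:30, 09:45–11:30.
Isla ∩ Sofia ∩ Hiro: (none).
Isla ∩ Sofia ∩ Hiro ∩ Uma: (none).
Total common minutes: 0.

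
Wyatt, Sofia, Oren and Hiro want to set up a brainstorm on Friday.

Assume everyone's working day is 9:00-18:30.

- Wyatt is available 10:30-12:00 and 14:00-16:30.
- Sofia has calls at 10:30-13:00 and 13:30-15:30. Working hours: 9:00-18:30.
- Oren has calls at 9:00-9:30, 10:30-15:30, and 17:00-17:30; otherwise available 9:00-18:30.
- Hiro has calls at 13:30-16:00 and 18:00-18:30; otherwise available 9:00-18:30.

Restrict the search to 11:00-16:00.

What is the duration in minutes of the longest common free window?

Sofia free within 09:00–18:30: 09:00–10:30, 13:00–13:30, 15:30–18:30.
Oren free within 09:00–18:30: 09:30–10:30, 15:30–17:00, 17:30–18:30.
Hiro free within 09:00–18:30: 09:00–13:30, 16:00–18:00.
Wyatt ∩ Sofia: 15:30–16:30.
Wyatt ∩ Sofia ∩ Oren: 15:30–16:30.
Wyatt ∩ Sofia ∩ Oren ∩ Hiro: 16:00–16:30.
Restricted to 11:00–16:00: (none).
No common window.

0 minutes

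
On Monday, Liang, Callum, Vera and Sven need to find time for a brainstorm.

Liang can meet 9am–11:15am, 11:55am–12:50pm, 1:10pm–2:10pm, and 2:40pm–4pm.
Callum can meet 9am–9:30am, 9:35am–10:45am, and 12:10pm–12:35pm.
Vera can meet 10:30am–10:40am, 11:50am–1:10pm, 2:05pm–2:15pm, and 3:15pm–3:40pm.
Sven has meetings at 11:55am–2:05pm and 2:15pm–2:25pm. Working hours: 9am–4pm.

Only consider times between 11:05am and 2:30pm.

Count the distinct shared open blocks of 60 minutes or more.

Sven free within 09:00–16:00: 09:00–11:55, 14:05–14:15, 14:25–16:00.
Liang ∩ Callum: 09:00–09:30, 09:35–10:45, 12:10–12:35.
Liang ∩ Callum ∩ Vera: 10:30–10:40, 12:10–12:35.
Liang ∩ Callum ∩ Vera ∩ Sven: 10:30–10:40.
Restricted to 11:05–14:30: (none).
Windows ≥ 60 min: (none).
That's 0 windows.

0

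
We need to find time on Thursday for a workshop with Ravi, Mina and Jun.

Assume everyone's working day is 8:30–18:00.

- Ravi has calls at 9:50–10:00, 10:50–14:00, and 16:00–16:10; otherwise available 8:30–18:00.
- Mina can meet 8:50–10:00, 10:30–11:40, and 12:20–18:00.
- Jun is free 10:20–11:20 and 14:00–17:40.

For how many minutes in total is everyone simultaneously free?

Ravi free within 08:30–18:00: 08:30–09:50, 10:00–10:50, 14:00–16:00, 16:10–18:00.
Ravi ∩ Mina: 08:50–09:50, 10:30–10:50, 14:00–16:00, 16:10–18:00.
Ravi ∩ Mina ∩ Jun: 10:30–10:50, 14:00–16:00, 16:10–17:40.
Total common minutes: 20 + 120 + 90 = 230.

230 minutes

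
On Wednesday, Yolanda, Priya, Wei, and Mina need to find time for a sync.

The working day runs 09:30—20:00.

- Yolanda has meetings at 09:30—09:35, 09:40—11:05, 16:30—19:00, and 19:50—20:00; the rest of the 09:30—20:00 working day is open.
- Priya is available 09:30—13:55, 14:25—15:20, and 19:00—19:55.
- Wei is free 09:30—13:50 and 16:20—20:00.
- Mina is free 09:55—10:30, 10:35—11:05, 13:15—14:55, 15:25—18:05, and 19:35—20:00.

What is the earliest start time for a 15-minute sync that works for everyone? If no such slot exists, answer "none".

13:15

Yolanda free within 09:30–20:00: 09:35–09:40, 11:05–16:30, 19:00–19:50.
Yolanda ∩ Priya: 09:35–09:40, 11:05–13:55, 14:25–15:20, 19:00–19:50.
Yolanda ∩ Priya ∩ Wei: 09:35–09:40, 11:05–13:50, 19:00–19:50.
Yolanda ∩ Priya ∩ Wei ∩ Mina: 13:15–13:50, 19:35–19:50.
Windows ≥ 15 min: 13:15–13:50, 19:35–19:50.
Earliest such window starts at 13:15.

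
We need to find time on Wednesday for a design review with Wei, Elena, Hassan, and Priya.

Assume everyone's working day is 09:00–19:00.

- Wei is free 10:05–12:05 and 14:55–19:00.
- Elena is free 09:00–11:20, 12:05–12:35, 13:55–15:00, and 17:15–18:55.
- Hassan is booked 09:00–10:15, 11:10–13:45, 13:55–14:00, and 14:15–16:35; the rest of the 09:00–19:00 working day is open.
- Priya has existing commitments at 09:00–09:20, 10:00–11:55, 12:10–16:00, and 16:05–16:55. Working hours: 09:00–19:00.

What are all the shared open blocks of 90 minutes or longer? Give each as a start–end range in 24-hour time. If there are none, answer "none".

Hassan free within 09:00–19:00: 10:15–11:10, 13:45–13:55, 14:00–14:15, 16:35–19:00.
Priya free within 09:00–19:00: 09:20–10:00, 11:55–12:10, 16:00–16:05, 16:55–19:00.
Wei ∩ Elena: 10:05–11:20, 14:55–15:00, 17:15–18:55.
Wei ∩ Elena ∩ Hassan: 10:15–11:10, 17:15–18:55.
Wei ∩ Elena ∩ Hassan ∩ Priya: 17:15–18:55.
Windows ≥ 90 min: 17:15–18:55.

17:15–18:55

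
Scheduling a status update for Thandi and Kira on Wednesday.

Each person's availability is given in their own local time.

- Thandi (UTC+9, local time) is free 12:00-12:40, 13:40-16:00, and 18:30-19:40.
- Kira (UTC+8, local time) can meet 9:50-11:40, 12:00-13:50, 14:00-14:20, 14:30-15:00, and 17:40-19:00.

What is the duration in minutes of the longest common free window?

70 minutes

Thandi → UTC: 03:00–03:40, 04:40–07:00, 09:30–10:40.
Kira → UTC: 01:50–03:40, 04:00–05:50, 06:00–06:20, 06:30–07:00, 09:40–11:00.
Thandi ∩ Kira: 03:00–03:40, 04:40–05:50, 06:00–06:20, 06:30–07:00, 09:40–10:40.
Common window lengths: 40, 70, 20, 30, 60 min; longest is 70.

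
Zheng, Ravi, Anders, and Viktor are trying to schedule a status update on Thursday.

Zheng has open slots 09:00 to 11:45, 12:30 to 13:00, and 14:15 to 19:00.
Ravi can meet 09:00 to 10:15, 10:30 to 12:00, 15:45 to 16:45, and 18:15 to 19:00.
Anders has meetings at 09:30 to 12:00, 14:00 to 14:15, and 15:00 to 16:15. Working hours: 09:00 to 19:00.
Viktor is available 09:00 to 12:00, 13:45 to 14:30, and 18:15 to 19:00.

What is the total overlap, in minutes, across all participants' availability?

75 minutes

Anders free within 09:00–19:00: 09:00–09:30, 12:00–14:00, 14:15–15:00, 16:15–19:00.
Zheng ∩ Ravi: 09:00–10:15, 10:30–11:45, 15:45–16:45, 18:15–19:00.
Zheng ∩ Ravi ∩ Anders: 09:00–09:30, 16:15–16:45, 18:15–19:00.
Zheng ∩ Ravi ∩ Anders ∩ Viktor: 09:00–09:30, 18:15–19:00.
Total common minutes: 30 + 45 = 75.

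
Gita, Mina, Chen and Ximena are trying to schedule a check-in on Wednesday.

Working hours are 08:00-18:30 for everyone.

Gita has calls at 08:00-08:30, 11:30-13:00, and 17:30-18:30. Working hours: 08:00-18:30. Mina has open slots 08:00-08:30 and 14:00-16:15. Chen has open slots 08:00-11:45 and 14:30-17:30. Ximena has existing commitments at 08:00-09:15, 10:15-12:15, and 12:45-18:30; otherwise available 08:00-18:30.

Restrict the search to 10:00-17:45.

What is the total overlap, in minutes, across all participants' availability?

0 minutes

Gita free within 08:00–18:30: 08:30–11:30, 13:00–17:30.
Ximena free within 08:00–18:30: 09:15–10:15, 12:15–12:45.
Gita ∩ Mina: 14:00–16:15.
Gita ∩ Mina ∩ Chen: 14:30–16:15.
Gita ∩ Mina ∩ Chen ∩ Ximena: (none).
Restricted to 10:00–17:45: (none).
Total common minutes: 0.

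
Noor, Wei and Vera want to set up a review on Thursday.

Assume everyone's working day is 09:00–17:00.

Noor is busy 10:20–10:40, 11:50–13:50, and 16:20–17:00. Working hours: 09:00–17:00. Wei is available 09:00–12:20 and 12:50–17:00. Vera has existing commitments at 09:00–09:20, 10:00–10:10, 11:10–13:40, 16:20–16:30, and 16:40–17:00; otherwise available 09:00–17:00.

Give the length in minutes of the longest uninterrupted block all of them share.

150 minutes

Noor free within 09:00–17:00: 09:00–10:20, 10:40–11:50, 13:50–16:20.
Vera free within 09:00–17:00: 09:20–10:00, 10:10–11:10, 13:40–16:20, 16:30–16:40.
Noor ∩ Wei: 09:00–10:20, 10:40–11:50, 13:50–16:20.
Noor ∩ Wei ∩ Vera: 09:20–10:00, 10:10–10:20, 10:40–11:10, 13:50–16:20.
Common window lengths: 40, 10, 30, 150 min; longest is 150.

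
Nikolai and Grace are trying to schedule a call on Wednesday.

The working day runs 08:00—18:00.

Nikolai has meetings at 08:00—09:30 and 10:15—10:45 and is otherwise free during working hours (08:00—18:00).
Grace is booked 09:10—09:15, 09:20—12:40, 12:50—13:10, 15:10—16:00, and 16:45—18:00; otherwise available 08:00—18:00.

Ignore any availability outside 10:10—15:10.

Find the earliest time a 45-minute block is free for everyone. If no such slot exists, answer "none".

13:10

Nikolai free within 08:00–18:00: 09:30–10:15, 10:45–18:00.
Grace free within 08:00–18:00: 08:00–09:10, 09:15–09:20, 12:40–12:50, 13:10–15:10, 16:00–16:45.
Nikolai ∩ Grace: 12:40–12:50, 13:10–15:10, 16:00–16:45.
Restricted to 10:10–15:10: 12:40–12:50, 13:10–15:10.
Windows ≥ 45 min: 13:10–15:10.
Earliest such window starts at 13:10.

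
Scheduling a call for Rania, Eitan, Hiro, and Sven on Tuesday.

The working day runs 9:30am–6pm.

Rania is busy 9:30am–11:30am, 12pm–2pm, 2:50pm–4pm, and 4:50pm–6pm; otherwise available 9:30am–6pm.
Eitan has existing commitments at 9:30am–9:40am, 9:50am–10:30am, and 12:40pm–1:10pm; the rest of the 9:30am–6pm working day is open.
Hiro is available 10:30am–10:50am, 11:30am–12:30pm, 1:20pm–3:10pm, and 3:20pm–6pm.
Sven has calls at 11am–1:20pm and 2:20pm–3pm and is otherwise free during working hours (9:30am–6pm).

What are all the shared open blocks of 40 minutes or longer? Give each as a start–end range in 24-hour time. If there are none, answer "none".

16:00–16:50

Rania free within 09:30–18:00: 11:30–12:00, 14:00–14:50, 16:00–16:50.
Eitan free within 09:30–18:00: 09:40–09:50, 10:30–12:40, 13:10–18:00.
Sven free within 09:30–18:00: 09:30–11:00, 13:20–14:20, 15:00–18:00.
Rania ∩ Eitan: 11:30–12:00, 14:00–14:50, 16:00–16:50.
Rania ∩ Eitan ∩ Hiro: 11:30–12:00, 14:00–14:50, 16:00–16:50.
Rania ∩ Eitan ∩ Hiro ∩ Sven: 14:00–14:20, 16:00–16:50.
Windows ≥ 40 min: 16:00–16:50.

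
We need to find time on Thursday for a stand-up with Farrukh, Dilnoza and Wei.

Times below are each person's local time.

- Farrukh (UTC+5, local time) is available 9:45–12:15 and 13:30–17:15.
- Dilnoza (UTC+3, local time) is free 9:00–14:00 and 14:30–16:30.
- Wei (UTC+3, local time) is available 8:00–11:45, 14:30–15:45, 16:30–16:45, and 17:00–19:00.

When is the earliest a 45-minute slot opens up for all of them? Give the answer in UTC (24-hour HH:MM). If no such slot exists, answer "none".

Farrukh → UTC: 04:45–07:15, 08:30–12:15.
Dilnoza → UTC: 06:00–11:00, 11:30–13:30.
Wei → UTC: 05:00–08:45, 11:30–12:45, 13:30–13:45, 14:00–16:00.
Farrukh ∩ Dilnoza: 06:00–07:15, 08:30–11:00, 11:30–12:15.
Farrukh ∩ Dilnoza ∩ Wei: 06:00–07:15, 08:30–08:45, 11:30–12:15.
Windows ≥ 45 min: 06:00–07:15, 11:30–12:15.
Earliest such window starts at 06:00.

06:00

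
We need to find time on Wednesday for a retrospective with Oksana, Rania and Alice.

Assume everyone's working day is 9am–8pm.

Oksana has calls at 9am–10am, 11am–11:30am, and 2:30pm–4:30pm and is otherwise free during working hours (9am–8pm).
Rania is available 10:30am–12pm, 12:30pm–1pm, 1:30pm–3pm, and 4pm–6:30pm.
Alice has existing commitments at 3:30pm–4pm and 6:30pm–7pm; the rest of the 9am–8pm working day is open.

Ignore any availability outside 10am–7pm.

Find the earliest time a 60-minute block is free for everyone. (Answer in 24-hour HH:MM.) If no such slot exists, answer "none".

13:30

Oksana free within 09:00–20:00: 10:00–11:00, 11:30–14:30, 16:30–20:00.
Alice free within 09:00–20:00: 09:00–15:30, 16:00–18:30, 19:00–20:00.
Oksana ∩ Rania: 10:30–11:00, 11:30–12:00, 12:30–13:00, 13:30–14:30, 16:30–18:30.
Oksana ∩ Rania ∩ Alice: 10:30–11:00, 11:30–12:00, 12:30–13:00, 13:30–14:30, 16:30–18:30.
Restricted to 10:00–19:00: 10:30–11:00, 11:30–12:00, 12:30–13:00, 13:30–14:30, 16:30–18:30.
Windows ≥ 60 min: 13:30–14:30, 16:30–18:30.
Earliest such window starts at 13:30.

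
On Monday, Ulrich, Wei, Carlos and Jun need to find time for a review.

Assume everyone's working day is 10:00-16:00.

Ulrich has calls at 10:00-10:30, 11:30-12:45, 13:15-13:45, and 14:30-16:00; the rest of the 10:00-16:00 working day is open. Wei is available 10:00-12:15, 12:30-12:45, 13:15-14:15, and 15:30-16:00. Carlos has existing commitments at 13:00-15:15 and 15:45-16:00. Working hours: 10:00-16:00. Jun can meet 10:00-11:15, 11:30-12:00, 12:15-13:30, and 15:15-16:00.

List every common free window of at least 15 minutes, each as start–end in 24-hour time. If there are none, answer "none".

10:30–11:15

Ulrich free within 10:00–16:00: 10:30–11:30, 12:45–13:15, 13:45–14:30.
Carlos free within 10:00–16:00: 10:00–13:00, 15:15–15:45.
Ulrich ∩ Wei: 10:30–11:30, 13:45–14:15.
Ulrich ∩ Wei ∩ Carlos: 10:30–11:30.
Ulrich ∩ Wei ∩ Carlos ∩ Jun: 10:30–11:15.
Windows ≥ 15 min: 10:30–11:15.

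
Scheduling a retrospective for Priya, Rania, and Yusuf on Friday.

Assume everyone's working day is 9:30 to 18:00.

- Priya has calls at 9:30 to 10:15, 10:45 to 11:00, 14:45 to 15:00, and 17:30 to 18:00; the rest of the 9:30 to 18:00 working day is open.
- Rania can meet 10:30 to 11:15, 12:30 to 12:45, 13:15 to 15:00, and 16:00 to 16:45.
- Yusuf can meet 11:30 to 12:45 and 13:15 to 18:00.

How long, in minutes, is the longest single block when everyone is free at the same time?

90 minutes

Priya free within 09:30–18:00: 10:15–10:45, 11:00–14:45, 15:00–17:30.
Priya ∩ Rania: 10:30–10:45, 11:00–11:15, 12:30–12:45, 13:15–14:45, 16:00–16:45.
Priya ∩ Rania ∩ Yusuf: 12:30–12:45, 13:15–14:45, 16:00–16:45.
Common window lengths: 15, 90, 45 min; longest is 90.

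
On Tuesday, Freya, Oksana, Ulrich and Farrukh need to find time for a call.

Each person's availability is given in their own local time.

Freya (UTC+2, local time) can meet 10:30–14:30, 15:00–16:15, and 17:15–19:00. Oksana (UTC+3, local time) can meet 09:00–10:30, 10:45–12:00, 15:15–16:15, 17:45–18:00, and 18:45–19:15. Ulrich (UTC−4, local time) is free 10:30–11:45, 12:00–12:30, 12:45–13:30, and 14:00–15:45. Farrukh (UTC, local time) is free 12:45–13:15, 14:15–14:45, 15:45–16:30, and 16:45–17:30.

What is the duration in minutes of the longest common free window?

Freya → UTC: 08:30–12:30, 13:00–14:15, 15:15–17:00.
Oksana → UTC: 06:00–07:30, 07:45–09:00, 12:15–13:15, 14:45–15:00, 15:45–16:15.
Ulrich → UTC: 14:30–15:45, 16:00–16:30, 16:45–17:30, 18:00–19:45.
Farrukh → UTC: 12:45–13:15, 14:15–14:45, 15:45–16:30, 16:45–17:30.
Freya ∩ Oksana: 08:30–09:00, 12:15–12:30, 13:00–13:15, 15:45–16:15.
Freya ∩ Oksana ∩ Ulrich: 16:00–16:15.
Freya ∩ Oksana ∩ Ulrich ∩ Farrukh: 16:00–16:15.
Single common window of 15 minutes.

15 minutes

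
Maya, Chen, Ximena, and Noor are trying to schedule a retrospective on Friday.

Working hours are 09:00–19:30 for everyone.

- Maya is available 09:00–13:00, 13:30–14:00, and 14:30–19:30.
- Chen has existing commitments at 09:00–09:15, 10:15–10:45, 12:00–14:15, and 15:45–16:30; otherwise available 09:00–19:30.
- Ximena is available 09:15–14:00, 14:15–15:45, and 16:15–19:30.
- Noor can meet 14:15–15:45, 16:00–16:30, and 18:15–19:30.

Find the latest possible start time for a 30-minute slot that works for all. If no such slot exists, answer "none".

Chen free within 09:00–19:30: 09:15–10:15, 10:45–12:00, 14:15–15:45, 16:30–19:30.
Maya ∩ Chen: 09:15–10:15, 10:45–12:00, 14:30–15:45, 16:30–19:30.
Maya ∩ Chen ∩ Ximena: 09:15–10:15, 10:45–12:00, 14:30–15:45, 16:30–19:30.
Maya ∩ Chen ∩ Ximena ∩ Noor: 14:30–15:45, 18:15–19:30.
Windows ≥ 30 min: 14:30–15:45, 18:15–19:30.
Latest start in the last window 18:15–19:30 is 19:30 − 30 min = 19:00.

19:00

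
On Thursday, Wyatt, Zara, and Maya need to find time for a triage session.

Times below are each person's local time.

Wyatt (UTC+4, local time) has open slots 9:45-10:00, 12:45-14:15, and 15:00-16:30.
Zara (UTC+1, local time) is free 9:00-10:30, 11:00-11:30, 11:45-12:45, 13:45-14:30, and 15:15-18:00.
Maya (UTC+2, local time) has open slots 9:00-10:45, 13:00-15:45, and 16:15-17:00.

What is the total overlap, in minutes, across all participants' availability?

Wyatt → UTC: 05:45–06:00, 08:45–10:15, 11:00–12:30.
Zara → UTC: 08:00–09:30, 10:00–10:30, 10:45–11:45, 12:45–13:30, 14:15–17:00.
Maya → UTC: 07:00–08:45, 11:00–13:45, 14:15–15:00.
Wyatt ∩ Zara: 08:45–09:30, 10:00–10:15, 11:00–11:45.
Wyatt ∩ Zara ∩ Maya: 11:00–11:45.
Total common minutes: 45.

45 minutes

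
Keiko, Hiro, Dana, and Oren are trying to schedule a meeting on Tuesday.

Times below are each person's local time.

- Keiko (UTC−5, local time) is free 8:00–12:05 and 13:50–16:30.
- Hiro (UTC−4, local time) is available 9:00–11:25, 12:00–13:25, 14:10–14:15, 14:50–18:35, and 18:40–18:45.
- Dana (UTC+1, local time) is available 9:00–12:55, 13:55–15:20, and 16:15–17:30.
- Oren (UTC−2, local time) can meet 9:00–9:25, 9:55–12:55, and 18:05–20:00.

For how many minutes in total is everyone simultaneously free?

Keiko → UTC: 13:00–17:05, 18:50–21:30.
Hiro → UTC: 13:00–15:25, 16:00–17:25, 18:10–18:15, 18:50–22:35, 22:40–22:45.
Dana → UTC: 08:00–11:55, 12:55–14:20, 15:15–16:30.
Oren → UTC: 11:00–11:25, 11:55–14:55, 20:05–22:00.
Keiko ∩ Hiro: 13:00–15:25, 16:00–17:05, 18:50–21:30.
Keiko ∩ Hiro ∩ Dana: 13:00–14:20, 15:15–15:25, 16:00–16:30.
Keiko ∩ Hiro ∩ Dana ∩ Oren: 13:00–14:20.
Total common minutes: 80.

80 minutes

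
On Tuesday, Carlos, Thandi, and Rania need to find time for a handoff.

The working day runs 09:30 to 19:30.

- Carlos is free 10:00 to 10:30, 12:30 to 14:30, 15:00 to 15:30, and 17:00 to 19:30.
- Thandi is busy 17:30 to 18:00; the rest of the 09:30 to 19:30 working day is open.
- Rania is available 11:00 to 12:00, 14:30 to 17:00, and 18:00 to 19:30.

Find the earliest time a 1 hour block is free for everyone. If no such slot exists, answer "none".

Thandi free within 09:30–19:30: 09:30–17:30, 18:00–19:30.
Carlos ∩ Thandi: 10:00–10:30, 12:30–14:30, 15:00–15:30, 17:00–17:30, 18:00–19:30.
Carlos ∩ Thandi ∩ Rania: 15:00–15:30, 18:00–19:30.
Windows ≥ 60 min: 18:00–19:30.
Earliest such window starts at 18:00.

18:00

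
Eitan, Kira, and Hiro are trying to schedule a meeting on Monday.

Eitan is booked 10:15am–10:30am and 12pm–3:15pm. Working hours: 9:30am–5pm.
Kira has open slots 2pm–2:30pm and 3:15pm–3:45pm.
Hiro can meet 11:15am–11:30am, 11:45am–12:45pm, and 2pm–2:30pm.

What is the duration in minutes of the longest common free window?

0 minutes

Eitan free within 09:30–17:00: 09:30–10:15, 10:30–12:00, 15:15–17:00.
Eitan ∩ Kira: 15:15–15:45.
Eitan ∩ Kira ∩ Hiro: (none).
No common window.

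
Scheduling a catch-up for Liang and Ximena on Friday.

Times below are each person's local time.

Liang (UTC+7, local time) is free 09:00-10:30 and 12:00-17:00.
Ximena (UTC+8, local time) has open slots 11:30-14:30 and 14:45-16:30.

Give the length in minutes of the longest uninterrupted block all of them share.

Liang → UTC: 02:00–03:30, 05:00–10:00.
Ximena → UTC: 03:30–06:30, 06:45–08:30.
Liang ∩ Ximena: 05:00–06:30, 06:45–08:30.
Common window lengths: 90, 105 min; longest is 105.

105 minutes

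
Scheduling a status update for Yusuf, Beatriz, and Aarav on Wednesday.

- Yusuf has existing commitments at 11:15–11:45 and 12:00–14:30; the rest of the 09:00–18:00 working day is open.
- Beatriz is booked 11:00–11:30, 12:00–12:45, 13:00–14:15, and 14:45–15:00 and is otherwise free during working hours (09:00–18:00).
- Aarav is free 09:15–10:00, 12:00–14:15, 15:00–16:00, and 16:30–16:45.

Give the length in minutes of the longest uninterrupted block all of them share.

60 minutes

Yusuf free within 09:00–18:00: 09:00–11:15, 11:45–12:00, 14:30–18:00.
Beatriz free within 09:00–18:00: 09:00–11:00, 11:30–12:00, 12:45–13:00, 14:15–14:45, 15:00–18:00.
Yusuf ∩ Beatriz: 09:00–11:00, 11:45–12:00, 14:30–14:45, 15:00–18:00.
Yusuf ∩ Beatriz ∩ Aarav: 09:15–10:00, 15:00–16:00, 16:30–16:45.
Common window lengths: 45, 60, 15 min; longest is 60.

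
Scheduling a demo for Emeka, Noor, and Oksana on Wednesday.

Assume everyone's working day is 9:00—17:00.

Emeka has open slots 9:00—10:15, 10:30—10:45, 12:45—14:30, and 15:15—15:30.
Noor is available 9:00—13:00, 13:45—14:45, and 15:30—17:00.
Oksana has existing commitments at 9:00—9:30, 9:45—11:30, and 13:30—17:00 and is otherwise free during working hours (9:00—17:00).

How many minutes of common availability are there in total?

Oksana free within 09:00–17:00: 09:30–09:45, 11:30–13:30.
Emeka ∩ Noor: 09:00–10:15, 10:30–10:45, 12:45–13:00, 13:45–14:30.
Emeka ∩ Noor ∩ Oksana: 09:30–09:45, 12:45–13:00.
Total common minutes: 15 + 15 = 30.

30 minutes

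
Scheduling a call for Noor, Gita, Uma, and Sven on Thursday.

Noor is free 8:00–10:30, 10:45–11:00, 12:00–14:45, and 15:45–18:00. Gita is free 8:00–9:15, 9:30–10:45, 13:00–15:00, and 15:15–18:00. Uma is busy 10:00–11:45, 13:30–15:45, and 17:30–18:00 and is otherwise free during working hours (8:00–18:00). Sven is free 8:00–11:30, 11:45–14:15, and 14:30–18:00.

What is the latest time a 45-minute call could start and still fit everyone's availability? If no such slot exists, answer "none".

Uma free within 08:00–18:00: 08:00–10:00, 11:45–13:30, 15:45–17:30.
Noor ∩ Gita: 08:00–09:15, 09:30–10:30, 13:00–14:45, 15:45–18:00.
Noor ∩ Gita ∩ Uma: 08:00–09:15, 09:30–10:00, 13:00–13:30, 15:45–17:30.
Noor ∩ Gita ∩ Uma ∩ Sven: 08:00–09:15, 09:30–10:00, 13:00–13:30, 15:45–17:30.
Windows ≥ 45 min: 08:00–09:15, 15:45–17:30.
Latest start in the last window 15:45–17:30 is 17:30 − 45 min = 16:45.

16:45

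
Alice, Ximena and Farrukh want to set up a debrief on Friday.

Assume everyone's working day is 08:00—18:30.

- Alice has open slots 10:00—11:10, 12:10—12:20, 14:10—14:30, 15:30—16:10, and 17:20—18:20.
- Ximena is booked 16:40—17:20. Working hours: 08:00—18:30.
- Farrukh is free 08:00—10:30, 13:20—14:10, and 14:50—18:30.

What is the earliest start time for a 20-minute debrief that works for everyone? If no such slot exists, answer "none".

Ximena free within 08:00–18:30: 08:00–16:40, 17:20–18:30.
Alice ∩ Ximena: 10:00–11:10, 12:10–12:20, 14:10–14:30, 15:30–16:10, 17:20–18:20.
Alice ∩ Ximena ∩ Farrukh: 10:00–10:30, 15:30–16:10, 17:20–18:20.
Windows ≥ 20 min: 10:00–10:30, 15:30–16:10, 17:20–18:20.
Earliest such window starts at 10:00.

10:00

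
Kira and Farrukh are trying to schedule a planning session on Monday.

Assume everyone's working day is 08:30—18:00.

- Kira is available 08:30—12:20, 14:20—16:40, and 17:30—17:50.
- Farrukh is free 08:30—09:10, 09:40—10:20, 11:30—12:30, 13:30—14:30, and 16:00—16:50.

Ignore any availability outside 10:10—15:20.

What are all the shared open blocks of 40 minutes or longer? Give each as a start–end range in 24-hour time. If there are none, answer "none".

11:30–12:20

Kira ∩ Farrukh: 08:30–09:10, 09:40–10:20, 11:30–12:20, 14:20–14:30, 16:00–16:40.
Restricted to 10:10–15:20: 10:10–10:20, 11:30–12:20, 14:20–14:30.
Windows ≥ 40 min: 11:30–12:20.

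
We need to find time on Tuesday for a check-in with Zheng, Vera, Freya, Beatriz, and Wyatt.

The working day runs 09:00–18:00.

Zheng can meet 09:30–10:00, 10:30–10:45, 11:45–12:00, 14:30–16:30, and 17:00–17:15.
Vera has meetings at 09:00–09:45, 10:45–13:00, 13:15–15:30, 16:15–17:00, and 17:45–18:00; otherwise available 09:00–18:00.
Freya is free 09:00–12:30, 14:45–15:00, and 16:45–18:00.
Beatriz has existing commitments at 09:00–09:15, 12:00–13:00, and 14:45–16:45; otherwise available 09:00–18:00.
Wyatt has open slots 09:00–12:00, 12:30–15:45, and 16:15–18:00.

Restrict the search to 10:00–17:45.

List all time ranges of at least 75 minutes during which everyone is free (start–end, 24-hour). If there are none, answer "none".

Vera free within 09:00–18:00: 09:45–10:45, 13:00–13:15, 15:30–16:15, 17:00–17:45.
Beatriz free within 09:00–18:00: 09:15–12:00, 13:00–14:45, 16:45–18:00.
Zheng ∩ Vera: 09:45–10:00, 10:30–10:45, 15:30–16:15, 17:00–17:15.
Zheng ∩ Vera ∩ Freya: 09:45–10:00, 10:30–10:45, 17:00–17:15.
Zheng ∩ Vera ∩ Freya ∩ Beatriz: 09:45–10:00, 10:30–10:45, 17:00–17:15.
Zheng ∩ Vera ∩ Freya ∩ Beatriz ∩ Wyatt: 09:45–10:00, 10:30–10:45, 17:00–17:15.
Restricted to 10:00–17:45: 10:30–10:45, 17:00–17:15.
Windows ≥ 75 min: (none).

none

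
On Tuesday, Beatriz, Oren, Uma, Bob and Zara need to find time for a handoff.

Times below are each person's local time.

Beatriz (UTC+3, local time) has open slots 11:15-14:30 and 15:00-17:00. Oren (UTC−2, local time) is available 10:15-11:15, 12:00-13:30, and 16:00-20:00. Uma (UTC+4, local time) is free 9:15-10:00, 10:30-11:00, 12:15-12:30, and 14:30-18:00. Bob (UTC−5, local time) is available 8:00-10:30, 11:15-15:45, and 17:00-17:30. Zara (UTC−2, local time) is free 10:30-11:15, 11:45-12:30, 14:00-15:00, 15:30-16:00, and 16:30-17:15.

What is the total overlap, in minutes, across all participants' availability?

15 minutes

Beatriz → UTC: 08:15–11:30, 12:00–14:00.
Oren → UTC: 12:15–13:15, 14:00–15:30, 18:00–22:00.
Uma → UTC: 05:15–06:00, 06:30–07:00, 08:15–08:30, 10:30–14:00.
Bob → UTC: 13:00–15:30, 16:15–20:45, 22:00–22:30.
Zara → UTC: 12:30–13:15, 13:45–14:30, 16:00–17:00, 17:30–18:00, 18:30–19:15.
Beatriz ∩ Oren: 12:15–13:15.
Beatriz ∩ Oren ∩ Uma: 12:15–13:15.
Beatriz ∩ Oren ∩ Uma ∩ Bob: 13:00–13:15.
Beatriz ∩ Oren ∩ Uma ∩ Bob ∩ Zara: 13:00–13:15.
Total common minutes: 15.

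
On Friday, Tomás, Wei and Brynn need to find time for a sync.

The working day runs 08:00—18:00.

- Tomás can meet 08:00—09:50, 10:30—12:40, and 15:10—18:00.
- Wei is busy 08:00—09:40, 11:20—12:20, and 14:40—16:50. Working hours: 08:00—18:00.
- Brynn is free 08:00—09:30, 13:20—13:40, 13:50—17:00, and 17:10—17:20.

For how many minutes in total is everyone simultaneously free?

20 minutes

Wei free within 08:00–18:00: 09:40–11:20, 12:20–14:40, 16:50–18:00.
Tomás ∩ Wei: 09:40–09:50, 10:30–11:20, 12:20–12:40, 16:50–18:00.
Tomás ∩ Wei ∩ Brynn: 16:50–17:00, 17:10–17:20.
Total common minutes: 10 + 10 = 20.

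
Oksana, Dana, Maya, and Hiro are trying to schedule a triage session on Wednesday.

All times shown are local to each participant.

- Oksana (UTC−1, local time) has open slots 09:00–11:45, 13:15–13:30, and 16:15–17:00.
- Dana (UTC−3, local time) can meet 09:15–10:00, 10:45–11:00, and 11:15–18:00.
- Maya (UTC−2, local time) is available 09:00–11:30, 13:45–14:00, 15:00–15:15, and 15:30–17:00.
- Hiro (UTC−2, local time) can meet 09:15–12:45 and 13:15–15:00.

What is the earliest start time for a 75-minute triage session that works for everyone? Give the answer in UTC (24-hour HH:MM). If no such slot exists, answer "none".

Oksana → UTC: 10:00–12:45, 14:15–14:30, 17:15–18:00.
Dana → UTC: 12:15–13:00, 13:45–14:00, 14:15–21:00.
Maya → UTC: 11:00–13:30, 15:45–16:00, 17:00–17:15, 17:30–19:00.
Hiro → UTC: 11:15–14:45, 15:15–17:00.
Oksana ∩ Dana: 12:15–12:45, 14:15–14:30, 17:15–18:00.
Oksana ∩ Dana ∩ Maya: 12:15–12:45, 17:30–18:00.
Oksana ∩ Dana ∩ Maya ∩ Hiro: 12:15–12:45.
Windows ≥ 75 min: (none).

none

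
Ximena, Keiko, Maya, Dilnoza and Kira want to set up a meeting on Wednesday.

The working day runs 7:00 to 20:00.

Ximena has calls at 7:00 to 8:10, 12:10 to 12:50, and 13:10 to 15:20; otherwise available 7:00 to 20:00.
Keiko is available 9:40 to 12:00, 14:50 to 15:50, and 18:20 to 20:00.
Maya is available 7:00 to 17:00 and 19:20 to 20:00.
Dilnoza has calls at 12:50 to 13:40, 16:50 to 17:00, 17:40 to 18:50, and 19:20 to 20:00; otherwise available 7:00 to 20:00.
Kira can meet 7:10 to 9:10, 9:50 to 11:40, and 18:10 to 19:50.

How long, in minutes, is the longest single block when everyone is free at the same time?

110 minutes

Ximena free within 07:00–20:00: 08:10–12:10, 12:50–13:10, 15:20–20:00.
Dilnoza free within 07:00–20:00: 07:00–12:50, 13:40–16:50, 17:00–17:40, 18:50–19:20.
Ximena ∩ Keiko: 09:40–12:00, 15:20–15:50, 18:20–20:00.
Ximena ∩ Keiko ∩ Maya: 09:40–12:00, 15:20–15:50, 19:20–20:00.
Ximena ∩ Keiko ∩ Maya ∩ Dilnoza: 09:40–12:00, 15:20–15:50.
Ximena ∩ Keiko ∩ Maya ∩ Dilnoza ∩ Kira: 09:50–11:40.
Single common window of 110 minutes.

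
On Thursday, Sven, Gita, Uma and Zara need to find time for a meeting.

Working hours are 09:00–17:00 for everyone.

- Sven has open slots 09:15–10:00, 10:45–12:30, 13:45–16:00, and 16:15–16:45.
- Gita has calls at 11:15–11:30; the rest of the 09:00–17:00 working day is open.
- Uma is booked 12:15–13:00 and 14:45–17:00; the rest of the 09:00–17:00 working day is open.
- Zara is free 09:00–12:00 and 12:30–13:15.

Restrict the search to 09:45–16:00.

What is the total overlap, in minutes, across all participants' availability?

75 minutes

Gita free within 09:00–17:00: 09:00–11:15, 11:30–17:00.
Uma free within 09:00–17:00: 09:00–12:15, 13:00–14:45.
Sven ∩ Gita: 09:15–10:00, 10:45–11:15, 11:30–12:30, 13:45–16:00, 16:15–16:45.
Sven ∩ Gita ∩ Uma: 09:15–10:00, 10:45–11:15, 11:30–12:15, 13:45–14:45.
Sven ∩ Gita ∩ Uma ∩ Zara: 09:15–10:00, 10:45–11:15, 11:30–12:00.
Restricted to 09:45–16:00: 09:45–10:00, 10:45–11:15, 11:30–12:00.
Total common minutes: 15 + 30 + 30 = 75.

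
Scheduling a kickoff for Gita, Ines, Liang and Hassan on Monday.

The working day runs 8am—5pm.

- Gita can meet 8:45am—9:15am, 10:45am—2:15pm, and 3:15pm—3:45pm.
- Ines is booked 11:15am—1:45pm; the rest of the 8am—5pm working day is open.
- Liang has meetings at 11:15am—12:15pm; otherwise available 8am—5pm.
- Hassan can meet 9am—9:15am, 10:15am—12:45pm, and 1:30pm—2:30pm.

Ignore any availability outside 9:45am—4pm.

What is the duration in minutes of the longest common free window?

Ines free within 08:00–17:00: 08:00–11:15, 13:45–17:00.
Liang free within 08:00–17:00: 08:00–11:15, 12:15–17:00.
Gita ∩ Ines: 08:45–09:15, 10:45–11:15, 13:45–14:15, 15:15–15:45.
Gita ∩ Ines ∩ Liang: 08:45–09:15, 10:45–11:15, 13:45–14:15, 15:15–15:45.
Gita ∩ Ines ∩ Liang ∩ Hassan: 09:00–09:15, 10:45–11:15, 13:45–14:15.
Restricted to 09:45–16:00: 10:45–11:15, 13:45–14:15.
Common window lengths: 30, 30 min; longest is 30.

30 minutes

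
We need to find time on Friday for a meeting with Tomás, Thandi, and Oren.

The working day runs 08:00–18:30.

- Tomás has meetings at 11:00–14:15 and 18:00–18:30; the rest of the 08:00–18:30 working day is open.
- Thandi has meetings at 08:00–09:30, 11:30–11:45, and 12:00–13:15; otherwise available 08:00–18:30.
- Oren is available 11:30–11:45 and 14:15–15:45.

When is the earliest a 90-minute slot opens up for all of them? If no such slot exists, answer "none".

Tomás free within 08:00–18:30: 08:00–11:00, 14:15–18:00.
Thandi free within 08:00–18:30: 09:30–11:30, 11:45–12:00, 13:15–18:30.
Tomás ∩ Thandi: 09:30–11:00, 14:15–18:00.
Tomás ∩ Thandi ∩ Oren: 14:15–15:45.
Windows ≥ 90 min: 14:15–15:45.
Earliest such window starts at 14:15.

14:15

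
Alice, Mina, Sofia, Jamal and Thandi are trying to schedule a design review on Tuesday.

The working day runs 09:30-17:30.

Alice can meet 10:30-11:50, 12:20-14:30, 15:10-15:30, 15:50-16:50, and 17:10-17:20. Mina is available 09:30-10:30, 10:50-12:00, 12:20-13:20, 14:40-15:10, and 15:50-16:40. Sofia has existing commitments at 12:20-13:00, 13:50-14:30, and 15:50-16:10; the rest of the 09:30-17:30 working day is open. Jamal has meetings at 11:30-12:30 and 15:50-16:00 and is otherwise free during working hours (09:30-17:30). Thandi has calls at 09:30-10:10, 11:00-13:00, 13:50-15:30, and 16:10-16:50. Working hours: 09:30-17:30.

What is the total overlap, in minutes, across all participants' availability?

Sofia free within 09:30–17:30: 09:30–12:20, 13:00–13:50, 14:30–15:50, 16:10–17:30.
Jamal free within 09:30–17:30: 09:30–11:30, 12:30–15:50, 16:00–17:30.
Thandi free within 09:30–17:30: 10:10–11:00, 13:00–13:50, 15:30–16:10, 16:50–17:30.
Alice ∩ Mina: 10:50–11:50, 12:20–13:20, 15:50–16:40.
Alice ∩ Mina ∩ Sofia: 10:50–11:50, 13:00–13:20, 16:10–16:40.
Alice ∩ Mina ∩ Sofia ∩ Jamal: 10:50–11:30, 13:00–13:20, 16:10–16:40.
Alice ∩ Mina ∩ Sofia ∩ Jamal ∩ Thandi: 10:50–11:00, 13:00–13:20.
Total common minutes: 10 + 20 = 30.

30 minutes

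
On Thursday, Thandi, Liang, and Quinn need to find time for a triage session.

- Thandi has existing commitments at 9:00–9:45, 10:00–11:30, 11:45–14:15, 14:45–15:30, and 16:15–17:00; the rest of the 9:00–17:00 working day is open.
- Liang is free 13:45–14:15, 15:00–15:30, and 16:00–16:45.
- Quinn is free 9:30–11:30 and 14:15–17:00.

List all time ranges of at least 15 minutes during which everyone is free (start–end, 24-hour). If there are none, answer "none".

Thandi free within 09:00–17:00: 09:45–10:00, 11:30–11:45, 14:15–14:45, 15:30–16:15.
Thandi ∩ Liang: 16:00–16:15.
Thandi ∩ Liang ∩ Quinn: 16:00–16:15.
Windows ≥ 15 min: 16:00–16:15.

16:00–16:15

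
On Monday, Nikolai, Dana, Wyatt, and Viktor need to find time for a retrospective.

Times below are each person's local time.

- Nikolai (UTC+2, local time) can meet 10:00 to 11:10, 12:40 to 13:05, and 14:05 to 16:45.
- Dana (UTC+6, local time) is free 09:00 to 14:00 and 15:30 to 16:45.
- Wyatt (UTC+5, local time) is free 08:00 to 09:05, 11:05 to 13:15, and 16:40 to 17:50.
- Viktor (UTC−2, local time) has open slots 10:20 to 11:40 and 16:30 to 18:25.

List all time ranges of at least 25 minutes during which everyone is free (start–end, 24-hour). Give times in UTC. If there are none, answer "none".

Nikolai → UTC: 08:00–09:10, 10:40–11:05, 12:05–14:45.
Dana → UTC: 03:00–08:00, 09:30–10:45.
Wyatt → UTC: 03:00–04:05, 06:05–08:15, 11:40–12:50.
Viktor → UTC: 12:20–13:40, 18:30–20:25.
Nikolai ∩ Dana: 10:40–10:45.
Nikolai ∩ Dana ∩ Wyatt: (none).
Nikolai ∩ Dana ∩ Wyatt ∩ Viktor: (none).
Windows ≥ 25 min: (none).

none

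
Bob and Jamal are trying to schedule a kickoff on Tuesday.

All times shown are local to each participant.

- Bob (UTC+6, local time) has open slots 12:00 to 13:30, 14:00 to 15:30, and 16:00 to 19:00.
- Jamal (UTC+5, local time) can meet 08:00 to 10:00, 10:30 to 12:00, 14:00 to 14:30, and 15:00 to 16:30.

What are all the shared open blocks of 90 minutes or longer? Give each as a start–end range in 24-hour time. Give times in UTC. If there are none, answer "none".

Bob → UTC: 06:00–07:30, 08:00–09:30, 10:00–13:00.
Jamal → UTC: 03:00–05:00, 05:30–07:00, 09:00–09:30, 10:00–11:30.
Bob ∩ Jamal: 06:00–07:00, 09:00–09:30, 10:00–11:30.
Windows ≥ 90 min: 10:00–11:30.

10:00–11:30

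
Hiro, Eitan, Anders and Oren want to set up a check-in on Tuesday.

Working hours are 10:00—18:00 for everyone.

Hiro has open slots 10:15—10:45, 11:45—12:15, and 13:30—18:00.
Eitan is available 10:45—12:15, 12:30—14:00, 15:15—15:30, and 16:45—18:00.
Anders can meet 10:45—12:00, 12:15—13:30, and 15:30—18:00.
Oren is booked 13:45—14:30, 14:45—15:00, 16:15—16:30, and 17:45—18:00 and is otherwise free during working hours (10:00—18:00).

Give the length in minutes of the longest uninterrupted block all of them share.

Oren free within 10:00–18:00: 10:00–13:45, 14:30–14:45, 15:00–16:15, 16:30–17:45.
Hiro ∩ Eitan: 11:45–12:15, 13:30–14:00, 15:15–15:30, 16:45–18:00.
Hiro ∩ Eitan ∩ Anders: 11:45–12:00, 16:45–18:00.
Hiro ∩ Eitan ∩ Anders ∩ Oren: 11:45–12:00, 16:45–17:45.
Common window lengths: 15, 60 min; longest is 60.

60 minutes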